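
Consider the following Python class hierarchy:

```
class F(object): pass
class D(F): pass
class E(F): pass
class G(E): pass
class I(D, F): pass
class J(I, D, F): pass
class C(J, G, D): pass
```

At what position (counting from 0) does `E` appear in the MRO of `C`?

5

L[C] = C + merge(L[J], L[G], L[D], [J G D])
  take J:  [J I D F object] + [G E F object] + [D F object] + [J G D]
  take I:  [I D F object] + [G E F object] + [D F object] + [G D]
  take G:  [D F object] + [G E F object] + [D F object] + [G D]
  take D:  [D F object] + [E F object] + [D F object] + [D]
  take E:  [F object] + [E F object] + [F object]
  take F:  [F object] + [F object] + [F object]
  take object:  [object] + [object] + [object]
MRO: C J I G D E F object
E sits at index 5.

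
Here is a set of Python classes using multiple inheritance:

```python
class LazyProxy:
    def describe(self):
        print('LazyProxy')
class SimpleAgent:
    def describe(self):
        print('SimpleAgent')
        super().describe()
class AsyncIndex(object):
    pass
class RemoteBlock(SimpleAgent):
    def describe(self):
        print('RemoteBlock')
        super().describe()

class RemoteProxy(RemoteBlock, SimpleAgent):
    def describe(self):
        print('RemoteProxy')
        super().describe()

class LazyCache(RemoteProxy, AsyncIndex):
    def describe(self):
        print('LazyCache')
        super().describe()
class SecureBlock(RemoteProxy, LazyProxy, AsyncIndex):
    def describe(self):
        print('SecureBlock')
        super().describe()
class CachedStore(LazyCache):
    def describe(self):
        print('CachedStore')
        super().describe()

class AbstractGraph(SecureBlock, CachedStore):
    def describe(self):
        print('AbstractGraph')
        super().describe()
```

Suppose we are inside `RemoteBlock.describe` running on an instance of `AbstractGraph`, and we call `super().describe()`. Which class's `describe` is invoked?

L[AbstractGraph] = AbstractGraph + merge(L[SecureBlock], L[CachedStore], [SecureBlock CachedStore])
  take SecureBlock:  [SecureBlock RemoteProxy RemoteBlock SimpleAgent LazyProxy AsyncIndex object] + [CachedStore LazyCache RemoteProxy RemoteBlock SimpleAgent AsyncIndex object] + [SecureBlock CachedStore]
  take CachedStore:  [RemoteProxy RemoteBlock SimpleAgent LazyProxy AsyncIndex object] + [CachedStore LazyCache RemoteProxy RemoteBlock SimpleAgent AsyncIndex object] + [CachedStore]
  take LazyCache:  [RemoteProxy RemoteBlock SimpleAgent LazyProxy AsyncIndex object] + [LazyCache RemoteProxy RemoteBlock SimpleAgent AsyncIndex object]
  take RemoteProxy:  [RemoteProxy RemoteBlock SimpleAgent LazyProxy AsyncIndex object] + [RemoteProxy RemoteBlock SimpleAgent AsyncIndex object]
  take RemoteBlock:  [RemoteBlock SimpleAgent LazyProxy AsyncIndex object] + [RemoteBlock SimpleAgent AsyncIndex object]
  take SimpleAgent:  [SimpleAgent LazyProxy AsyncIndex object] + [SimpleAgent AsyncIndex object]
  take LazyProxy:  [LazyProxy AsyncIndex object] + [AsyncIndex object]
  take AsyncIndex:  [AsyncIndex object] + [AsyncIndex object]
  take object:  [object] + [object]
MRO: AbstractGraph SecureBlock CachedStore LazyCache RemoteProxy RemoteBlock SimpleAgent LazyProxy AsyncIndex object
super() in RemoteBlock.describe on a AbstractGraph instance goes to the class after RemoteBlock in AbstractGraph's MRO: SimpleAgent.

SimpleAgent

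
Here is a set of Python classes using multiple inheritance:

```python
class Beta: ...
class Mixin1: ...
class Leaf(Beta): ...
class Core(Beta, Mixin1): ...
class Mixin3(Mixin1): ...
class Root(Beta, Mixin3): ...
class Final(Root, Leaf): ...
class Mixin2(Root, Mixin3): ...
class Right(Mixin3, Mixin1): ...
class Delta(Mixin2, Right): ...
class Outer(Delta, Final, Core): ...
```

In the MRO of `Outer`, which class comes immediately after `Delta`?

L[Outer] = Outer + merge(L[Delta], L[Final], L[Core], [Delta Final Core])
  take Delta:  [Delta Mixin2 Root Beta Right Mixin3 Mixin1 object] + [Final Root Leaf Beta Mixin3 Mixin1 object] + [Core Beta Mixin1 object] + [Delta Final Core]
  take Mixin2:  [Mixin2 Root Beta Right Mixin3 Mixin1 object] + [Final Root Leaf Beta Mixin3 Mixin1 object] + [Core Beta Mixin1 object] + [Final Core]
  take Final:  [Root Beta Right Mixin3 Mixin1 object] + [Final Root Leaf Beta Mixin3 Mixin1 object] + [Core Beta Mixin1 object] + [Final Core]
  take Root:  [Root Beta Right Mixin3 Mixin1 object] + [Root Leaf Beta Mixin3 Mixin1 object] + [Core Beta Mixin1 object] + [Core]
  take Leaf:  [Beta Right Mixin3 Mixin1 object] + [Leaf Beta Mixin3 Mixin1 object] + [Core Beta Mixin1 object] + [Core]
  take Core:  [Beta Right Mixin3 Mixin1 object] + [Beta Mixin3 Mixin1 object] + [Core Beta Mixin1 object] + [Core]
  take Beta:  [Beta Right Mixin3 Mixin1 object] + [Beta Mixin3 Mixin1 object] + [Beta Mixin1 object]
  take Right:  [Right Mixin3 Mixin1 object] + [Mixin3 Mixin1 object] + [Mixin1 object]
  take Mixin3:  [Mixin3 Mixin1 object] + [Mixin3 Mixin1 object] + [Mixin1 object]
  take Mixin1:  [Mixin1 object] + [Mixin1 object] + [Mixin1 object]
  take object:  [object] + [object] + [object]
MRO: Outer Delta Mixin2 Final Root Leaf Core Beta Right Mixin3 Mixin1 object
Delta is at position 1; next is Mixin2.

Mixin2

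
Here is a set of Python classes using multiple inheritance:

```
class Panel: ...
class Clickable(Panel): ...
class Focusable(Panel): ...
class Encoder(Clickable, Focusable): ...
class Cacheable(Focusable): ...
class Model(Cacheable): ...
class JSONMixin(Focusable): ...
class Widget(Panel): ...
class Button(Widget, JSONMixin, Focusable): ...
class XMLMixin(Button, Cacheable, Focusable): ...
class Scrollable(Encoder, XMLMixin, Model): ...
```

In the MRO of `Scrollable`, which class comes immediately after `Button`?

L[Scrollable] = Scrollable + merge(L[Encoder], L[XMLMixin], L[Model], [Encoder XMLMixin Model])
  take Encoder:  [Encoder Clickable Focusable Panel object] + [XMLMixin Button Widget JSONMixin Cacheable Focusable Panel object] + [Model Cacheable Focusable Panel object] + [Encoder XMLMixin Model]
  take Clickable:  [Clickable Focusable Panel object] + [XMLMixin Button Widget JSONMixin Cacheable Focusable Panel object] + [Model Cacheable Focusable Panel object] + [XMLMixin Model]
  take XMLMixin:  [Focusable Panel object] + [XMLMixin Button Widget JSONMixin Cacheable Focusable Panel object] + [Model Cacheable Focusable Panel object] + [XMLMixin Model]
  take Button:  [Focusable Panel object] + [Button Widget JSONMixin Cacheable Focusable Panel object] + [Model Cacheable Focusable Panel object] + [Model]
  take Widget:  [Focusable Panel object] + [Widget JSONMixin Cacheable Focusable Panel object] + [Model Cacheable Focusable Panel object] + [Model]
  take JSONMixin:  [Focusable Panel object] + [JSONMixin Cacheable Focusable Panel object] + [Model Cacheable Focusable Panel object] + [Model]
  take Model:  [Focusable Panel object] + [Cacheable Focusable Panel object] + [Model Cacheable Focusable Panel object] + [Model]
  take Cacheable:  [Focusable Panel object] + [Cacheable Focusable Panel object] + [Cacheable Focusable Panel object]
  take Focusable:  [Focusable Panel object] + [Focusable Panel object] + [Focusable Panel object]
  take Panel:  [Panel object] + [Panel object] + [Panel object]
  take object:  [object] + [object] + [object]
MRO: Scrollable Encoder Clickable XMLMixin Button Widget JSONMixin Model Cacheable Focusable Panel object
Button is at position 4; next is Widget.

Widget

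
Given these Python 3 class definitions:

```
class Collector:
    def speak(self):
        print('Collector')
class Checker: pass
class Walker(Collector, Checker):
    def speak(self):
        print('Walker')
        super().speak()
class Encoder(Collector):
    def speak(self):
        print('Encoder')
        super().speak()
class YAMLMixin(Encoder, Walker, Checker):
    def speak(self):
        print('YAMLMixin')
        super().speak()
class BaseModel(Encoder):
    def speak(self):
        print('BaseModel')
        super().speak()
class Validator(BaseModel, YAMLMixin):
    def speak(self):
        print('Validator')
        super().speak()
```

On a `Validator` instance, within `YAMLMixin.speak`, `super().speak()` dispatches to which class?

L[Validator] = Validator + merge(L[BaseModel], L[YAMLMixin], [BaseModel YAMLMixin])
  take BaseModel:  [BaseModel Encoder Collector object] + [YAMLMixin Encoder Walker Collector Checker object] + [BaseModel YAMLMixin]
  take YAMLMixin:  [Encoder Collector object] + [YAMLMixin Encoder Walker Collector Checker object] + [YAMLMixin]
  take Encoder:  [Encoder Collector object] + [Encoder Walker Collector Checker object]
  take Walker:  [Collector object] + [Walker Collector Checker object]
  take Collector:  [Collector object] + [Collector Checker object]
  take Checker:  [object] + [Checker object]
  take object:  [object] + [object]
MRO: Validator BaseModel YAMLMixin Encoder Walker Collector Checker object
super() in YAMLMixin.speak on a Validator instance goes to the class after YAMLMixin in Validator's MRO: Encoder.

Encoder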